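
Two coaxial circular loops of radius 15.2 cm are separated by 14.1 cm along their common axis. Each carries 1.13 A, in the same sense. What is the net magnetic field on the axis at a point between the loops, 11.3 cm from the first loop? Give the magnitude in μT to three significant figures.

Each loop contributes B = μ₀IR²/[2(R²+z²)^(3/2)] on the axis, with z measured from that loop.
Loop 1 (z = 0.113 m): B₁ = 2.41×10⁻⁶ T. Loop 2 (z = 0.028 m): B₂ = 4.44×10⁻⁶ T.
The fields add: B = B₁ + B₂ = 6.86×10⁻⁶ T.

B ≈ 6.86 μT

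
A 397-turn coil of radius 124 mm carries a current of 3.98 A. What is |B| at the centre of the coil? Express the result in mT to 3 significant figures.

For an N-turn flat coil, B = Nμ₀I/(2R) with R = 0.124 m.
B = 397 × 2.02×10⁻⁵ T = 8.01×10⁻³ T.

B ≈ 8.01 mT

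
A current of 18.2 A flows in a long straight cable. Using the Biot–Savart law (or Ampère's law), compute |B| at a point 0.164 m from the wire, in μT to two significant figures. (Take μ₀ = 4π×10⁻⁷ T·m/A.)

B ≈ 22 μT

For an infinitely long straight wire, B = μ₀I/(2πd).
B = (4π×10⁻⁷ × 18.2) / (2π × 0.164) = 2.22×10⁻⁵ T.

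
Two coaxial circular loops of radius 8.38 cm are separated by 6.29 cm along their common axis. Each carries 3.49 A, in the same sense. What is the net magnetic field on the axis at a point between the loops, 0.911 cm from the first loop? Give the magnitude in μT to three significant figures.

Each loop contributes B = μ₀IR²/[2(R²+z²)^(3/2)] on the axis, with z measured from that loop.
Loop 1 (z = 0.00911 m): B₁ = 2.57×10⁻⁵ T. Loop 2 (z = 0.05379 m): B₂ = 1.56×10⁻⁵ T.
The fields add: B = B₁ + B₂ = 4.13×10⁻⁵ T.

B ≈ 41.3 μT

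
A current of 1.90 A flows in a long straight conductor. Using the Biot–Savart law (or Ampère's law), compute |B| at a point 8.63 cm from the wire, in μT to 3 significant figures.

B ≈ 4.40 μT

For an infinitely long straight wire, B = μ₀I/(2πd).
B = (4π×10⁻⁷ × 1.90) / (2π × 0.0863) = 4.40×10⁻⁶ T.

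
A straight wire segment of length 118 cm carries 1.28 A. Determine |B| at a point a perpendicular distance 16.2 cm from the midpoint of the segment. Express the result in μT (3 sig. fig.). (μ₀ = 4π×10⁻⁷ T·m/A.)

B ≈ 1.52 μT

For a finite straight segment, B = (μ₀I/4πd)(sinθ₁ + sinθ₂), where θ₁, θ₂ are the angles from the perpendicular to each end.
The perpendicular from the point meets the wire at its midpoint, so each end is L/2 = 0.59 m away along the wire.
sinθ₁ = 0.59/√(0.59²+0.162²) = 0.9643; sinθ₂ = 0.59/√(0.59²+0.162²) = 0.9643.
B = (4π×10⁻⁷ × 1.28) / (4π × 0.162) × (0.9643 + 0.9643) = 1.52×10⁻⁶ T.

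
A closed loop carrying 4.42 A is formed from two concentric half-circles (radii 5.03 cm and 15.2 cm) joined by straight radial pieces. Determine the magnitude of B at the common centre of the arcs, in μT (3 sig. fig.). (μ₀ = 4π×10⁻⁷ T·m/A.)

B ≈ 18.5 μT

The radial connectors point toward the centre, so dl × r̂ = 0 and they contribute nothing.
Each semicircle gives μ₀I/(4R): inner arc 2.76×10⁻⁵ T, outer arc 9.14×10⁻⁶ T.
The two arcs carry current in opposite angular senses, so their fields oppose: B = |2.76×10⁻⁵ − 9.14×10⁻⁶| = 1.85×10⁻⁵ T.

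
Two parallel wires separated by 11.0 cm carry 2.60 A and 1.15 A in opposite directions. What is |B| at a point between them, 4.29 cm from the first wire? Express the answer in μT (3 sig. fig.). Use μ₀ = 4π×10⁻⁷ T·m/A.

B ≈ 15.5 μT

Each long wire gives B = μ₀I/(2πd). Distances are d₁ = 0.0429 m and d₂ = 0.0671 m.
B₁ = 1.21×10⁻⁵ T, B₂ = 3.43×10⁻⁶ T.
Between antiparallel currents both contributions point the same way, so they add. B = B₁ + B₂ = 1.21×10⁻⁵ + 3.43×10⁻⁶ = 1.55×10⁻⁵ T.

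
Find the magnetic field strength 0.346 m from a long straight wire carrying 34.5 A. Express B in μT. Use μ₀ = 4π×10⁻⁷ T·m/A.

B ≈ 19.9 μT

For an infinitely long straight wire, B = μ₀I/(2πd).
B = (4π×10⁻⁷ × 34.5) / (2π × 0.346) = 1.99×10⁻⁵ T.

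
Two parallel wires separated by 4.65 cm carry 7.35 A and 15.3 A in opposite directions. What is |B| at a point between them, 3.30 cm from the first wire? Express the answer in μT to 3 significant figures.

B ≈ 271 μT

Each long wire gives B = μ₀I/(2πd). Distances are d₁ = 0.033 m and d₂ = 0.0135 m.
B₁ = 4.45×10⁻⁵ T, B₂ = 2.27×10⁻⁴ T.
Between antiparallel currents both contributions point the same way, so they add. B = B₁ + B₂ = 4.45×10⁻⁵ + 2.27×10⁻⁴ = 2.71×10⁻⁴ T.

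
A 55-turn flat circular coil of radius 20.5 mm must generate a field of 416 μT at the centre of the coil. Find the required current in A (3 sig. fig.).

I ≈ 0.247 A

For an N-turn coil, B = Nμ₀I/(2R) with R = 0.0205 m, so I = 2RB/(Nμ₀) = 2 × 0.0205 × 4.16×10⁻⁴ / (55 × 4π×10⁻⁷) = 0.247 A.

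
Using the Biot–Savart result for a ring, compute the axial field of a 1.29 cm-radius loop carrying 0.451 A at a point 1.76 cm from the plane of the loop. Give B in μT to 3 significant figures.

On the axis of a circular loop, B = μ₀IR² / [2(R²+z²)^(3/2)].
R² + z² = (0.0129)² + (0.0176)² = 0.0004762 m², and (R²+z²)^(3/2) = 1.04×10⁻⁵ m³.
B = (4π×10⁻⁷ × 0.451 × 0.0001664) / (2 × 1.04×10⁻⁵) = 4.54×10⁻⁶ T.

B ≈ 4.54 μT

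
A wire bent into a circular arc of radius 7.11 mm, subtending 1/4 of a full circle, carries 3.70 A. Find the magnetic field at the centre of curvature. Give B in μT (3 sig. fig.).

B ≈ 81.7 μT

The Biot–Savart field of a circular arc at its centre is B = μ₀Iφ/(4πR), with φ = 1.571 rad.
B = (4π×10⁻⁷ × 3.70 × 1.571) / (4π × 0.00711) = 8.17×10⁻⁵ T.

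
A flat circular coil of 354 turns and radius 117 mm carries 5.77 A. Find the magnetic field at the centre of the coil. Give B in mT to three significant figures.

For an N-turn flat coil, B = Nμ₀I/(2R) with R = 0.117 m.
B = 354 × 3.10×10⁻⁵ T = 1.10×10⁻² T.

B ≈ 11.0 mT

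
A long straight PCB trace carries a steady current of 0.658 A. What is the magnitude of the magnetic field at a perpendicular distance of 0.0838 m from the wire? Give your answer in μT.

For an infinitely long straight wire, B = μ₀I/(2πd).
B = (4π×10⁻⁷ × 0.658) / (2π × 0.0838) = 1.57×10⁻⁶ T.

B ≈ 1.57 μT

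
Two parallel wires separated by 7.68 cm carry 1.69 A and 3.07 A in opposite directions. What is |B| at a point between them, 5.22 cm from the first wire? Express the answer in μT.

B ≈ 31.4 μT

Each long wire gives B = μ₀I/(2πd). Distances are d₁ = 0.0522 m and d₂ = 0.0246 m.
B₁ = 6.48×10⁻⁶ T, B₂ = 2.50×10⁻⁵ T.
Between antiparallel currents both contributions point the same way, so they add. B = B₁ + B₂ = 6.48×10⁻⁶ + 2.50×10⁻⁵ = 3.14×10⁻⁵ T.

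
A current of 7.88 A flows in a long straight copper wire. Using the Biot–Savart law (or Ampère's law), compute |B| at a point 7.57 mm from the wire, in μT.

B ≈ 208 μT

For an infinitely long straight wire, B = μ₀I/(2πd).
B = (4π×10⁻⁷ × 7.88) / (2π × 0.00757) = 2.08×10⁻⁴ T.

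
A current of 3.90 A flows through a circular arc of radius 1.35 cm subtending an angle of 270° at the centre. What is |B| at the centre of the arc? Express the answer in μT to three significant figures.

The Biot–Savart field of a circular arc at its centre is B = μ₀Iφ/(4πR), with φ = 4.712 rad.
B = (4π×10⁻⁷ × 3.90 × 4.712) / (4π × 0.0135) = 1.36×10⁻⁴ T.

B ≈ 136 μT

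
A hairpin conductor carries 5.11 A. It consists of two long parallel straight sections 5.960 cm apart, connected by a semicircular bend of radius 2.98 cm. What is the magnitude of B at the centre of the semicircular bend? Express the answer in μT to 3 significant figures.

B ≈ 88.2 μT

The semicircular arc contributes B_arc = μ₀I·π/(4πR) = μ₀I/(4R) = 5.39×10⁻⁵ T.
Each semi-infinite lead is at perpendicular distance R = 0.0298 m from the centre, with the perpendicular foot at its near end, so it contributes μ₀I/(4πR); both point the same way, together 3.43×10⁻⁵ T.
Arc and leads all point the same direction: B = 5.39×10⁻⁵ + 3.43×10⁻⁵ = 8.82×10⁻⁵ T.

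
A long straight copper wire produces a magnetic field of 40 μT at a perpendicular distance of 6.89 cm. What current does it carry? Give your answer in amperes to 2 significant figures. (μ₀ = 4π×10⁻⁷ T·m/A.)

For a long straight wire B = μ₀I/(2πd), so I = 2πdB/μ₀.
I = 2π × 0.0689 × 4.00×10⁻⁵ / (4π×10⁻⁷) = 13.8 A.

I ≈ 14 A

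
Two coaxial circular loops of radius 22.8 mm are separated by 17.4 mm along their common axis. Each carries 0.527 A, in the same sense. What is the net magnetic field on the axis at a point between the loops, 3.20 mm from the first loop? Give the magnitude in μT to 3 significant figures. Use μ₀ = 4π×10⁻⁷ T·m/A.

Each loop contributes B = μ₀IR²/[2(R²+z²)^(3/2)] on the axis, with z measured from that loop.
Loop 1 (z = 0.0032 m): B₁ = 1.41×10⁻⁵ T. Loop 2 (z = 0.0142 m): B₂ = 8.88×10⁻⁶ T.
The fields add: B = B₁ + B₂ = 2.30×10⁻⁵ T.

B ≈ 23.0 μT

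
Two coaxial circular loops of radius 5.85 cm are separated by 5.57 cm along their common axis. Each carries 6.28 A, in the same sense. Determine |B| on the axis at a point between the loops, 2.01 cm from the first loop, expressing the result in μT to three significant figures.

Each loop contributes B = μ₀IR²/[2(R²+z²)^(3/2)] on the axis, with z measured from that loop.
Loop 1 (z = 0.0201 m): B₁ = 5.71×10⁻⁵ T. Loop 2 (z = 0.0356 m): B₂ = 4.20×10⁻⁵ T.
The fields add: B = B₁ + B₂ = 9.91×10⁻⁵ T.

B ≈ 99.1 μT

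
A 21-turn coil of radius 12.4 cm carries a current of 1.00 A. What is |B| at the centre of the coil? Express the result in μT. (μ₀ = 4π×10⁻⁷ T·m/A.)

B ≈ 106 μT

For an N-turn flat coil, B = Nμ₀I/(2R) with R = 0.124 m.
B = 21 × 5.07×10⁻⁶ T = 1.06×10⁻⁴ T.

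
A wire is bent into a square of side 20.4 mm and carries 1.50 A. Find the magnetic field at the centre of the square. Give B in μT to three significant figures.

B ≈ 83.2 μT

Each side is a finite straight segment at perpendicular distance d = a/(2 tan(π/4)) = 0.0102 m from the centre, with end-angles ±π/4.
One side contributes B₁ = (μ₀I/4πd)·2 sin(π/4) = 2.08×10⁻⁵ T.
All 4 sides add in the same direction: B = 4 × 2.08×10⁻⁵ = 8.32×10⁻⁵ T.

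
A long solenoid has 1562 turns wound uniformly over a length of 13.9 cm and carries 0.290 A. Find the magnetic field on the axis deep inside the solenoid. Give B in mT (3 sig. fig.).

Inside a long solenoid, B = μ₀nI with n = 1.124×10⁴ turns/m.
B = 4π×10⁻⁷ × 1.124×10⁴ × 0.290 = 4.10×10⁻³ T.

B ≈ 4.10 mT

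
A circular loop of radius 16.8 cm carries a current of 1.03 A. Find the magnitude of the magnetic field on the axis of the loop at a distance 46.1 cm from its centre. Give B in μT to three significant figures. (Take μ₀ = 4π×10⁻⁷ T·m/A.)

B ≈ 0.155 μT

On the axis of a circular loop, B = μ₀IR² / [2(R²+z²)^(3/2)].
R² + z² = (0.168)² + (0.461)² = 0.2407 m², and (R²+z²)^(3/2) = 0.118 m³.
B = (4π×10⁻⁷ × 1.03 × 0.02822) / (2 × 0.118) = 1.55×10⁻⁷ T.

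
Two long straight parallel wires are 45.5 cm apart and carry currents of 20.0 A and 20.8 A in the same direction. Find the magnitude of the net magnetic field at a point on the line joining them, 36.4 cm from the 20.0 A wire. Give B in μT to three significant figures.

Each long wire gives B = μ₀I/(2πd). Distances are d₁ = 0.364 m and d₂ = 0.091 m.
B₁ = 1.10×10⁻⁵ T, B₂ = 4.57×10⁻⁵ T.
Between parallel currents the two contributions point in opposite directions, so they subtract. B = |B₁ − B₂| = |1.10×10⁻⁵ − 4.57×10⁻⁵| = 3.47×10⁻⁵ T.

B ≈ 34.7 μT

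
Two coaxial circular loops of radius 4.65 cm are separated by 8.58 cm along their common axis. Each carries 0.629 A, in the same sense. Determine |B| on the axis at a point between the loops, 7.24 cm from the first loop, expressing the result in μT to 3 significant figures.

Each loop contributes B = μ₀IR²/[2(R²+z²)^(3/2)] on the axis, with z measured from that loop.
Loop 1 (z = 0.0724 m): B₁ = 1.34×10⁻⁶ T. Loop 2 (z = 0.0134 m): B₂ = 7.54×10⁻⁶ T.
The fields add: B = B₁ + B₂ = 8.88×10⁻⁶ T.

B ≈ 8.88 μT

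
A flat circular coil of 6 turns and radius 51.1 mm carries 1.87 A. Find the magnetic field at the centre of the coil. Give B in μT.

B ≈ 138 μT

For an N-turn flat coil, B = Nμ₀I/(2R) with R = 0.0511 m.
B = 6 × 2.30×10⁻⁵ T = 1.38×10⁻⁴ T.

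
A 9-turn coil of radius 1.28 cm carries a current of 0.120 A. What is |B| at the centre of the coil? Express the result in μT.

B ≈ 53.0 μT

For an N-turn flat coil, B = Nμ₀I/(2R) with R = 0.0128 m.
B = 9 × 5.89×10⁻⁶ T = 5.30×10⁻⁵ T.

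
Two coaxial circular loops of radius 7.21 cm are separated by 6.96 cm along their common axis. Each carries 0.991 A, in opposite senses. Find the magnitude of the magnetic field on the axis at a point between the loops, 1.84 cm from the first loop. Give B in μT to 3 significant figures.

Each loop contributes B = μ₀IR²/[2(R²+z²)^(3/2)] on the axis, with z measured from that loop.
Loop 1 (z = 0.0184 m): B₁ = 7.86×10⁻⁶ T. Loop 2 (z = 0.0512 m): B₂ = 4.68×10⁻⁶ T.
The fields oppose: B = |B₁ − B₂| = 3.18×10⁻⁶ T.

B ≈ 3.18 μT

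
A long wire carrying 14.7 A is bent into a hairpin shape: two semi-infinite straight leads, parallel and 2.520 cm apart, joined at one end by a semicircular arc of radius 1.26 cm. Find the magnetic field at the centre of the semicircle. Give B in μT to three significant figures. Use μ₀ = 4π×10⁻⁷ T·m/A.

The semicircular arc contributes B_arc = μ₀I·π/(4πR) = μ₀I/(4R) = 3.67×10⁻⁴ T.
Each semi-infinite lead is at perpendicular distance R = 0.0126 m from the centre, with the perpendicular foot at its near end, so it contributes μ₀I/(4πR); both point the same way, together 2.33×10⁻⁴ T.
Arc and leads all point the same direction: B = 3.67×10⁻⁴ + 2.33×10⁻⁴ = 6.00×10⁻⁴ T.

B ≈ 600 μT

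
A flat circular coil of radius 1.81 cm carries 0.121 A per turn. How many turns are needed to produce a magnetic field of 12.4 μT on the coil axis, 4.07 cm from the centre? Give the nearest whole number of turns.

N = 44

For an N-turn coil, B = Nμ₀IR²/[2(R²+z²)^(3/2)]. A single turn gives B₁ = 2.82×10⁻⁷ T with R = 0.0181 m, z = 0.0407 m.
N = B/B₁ = 1.24×10⁻⁵ / 2.82×10⁻⁷ = 44.00.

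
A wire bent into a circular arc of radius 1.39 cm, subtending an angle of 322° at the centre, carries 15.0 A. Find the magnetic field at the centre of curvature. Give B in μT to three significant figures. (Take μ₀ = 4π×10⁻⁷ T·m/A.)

The Biot–Savart field of a circular arc at its centre is B = μ₀Iφ/(4πR), with φ = 5.62 rad.
B = (4π×10⁻⁷ × 15.0 × 5.62) / (4π × 0.0139) = 6.06×10⁻⁴ T.

B ≈ 606 μT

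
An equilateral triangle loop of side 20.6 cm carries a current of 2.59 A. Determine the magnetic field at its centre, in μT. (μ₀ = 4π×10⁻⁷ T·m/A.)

B ≈ 22.6 μT

Each side is a finite straight segment at perpendicular distance d = a/(2 tan(π/3)) = 0.05947 m from the centre, with end-angles ±π/3.
One side contributes B₁ = (μ₀I/4πd)·2 sin(π/3) = 7.54×10⁻⁶ T.
All 3 sides add in the same direction: B = 3 × 7.54×10⁻⁶ = 2.26×10⁻⁵ T.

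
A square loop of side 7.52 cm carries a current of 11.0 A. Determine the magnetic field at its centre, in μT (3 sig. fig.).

B ≈ 165 μT

Each side is a finite straight segment at perpendicular distance d = a/(2 tan(π/4)) = 0.0376 m from the centre, with end-angles ±π/4.
One side contributes B₁ = (μ₀I/4πd)·2 sin(π/4) = 4.14×10⁻⁵ T.
All 4 sides add in the same direction: B = 4 × 4.14×10⁻⁵ = 1.65×10⁻⁴ T.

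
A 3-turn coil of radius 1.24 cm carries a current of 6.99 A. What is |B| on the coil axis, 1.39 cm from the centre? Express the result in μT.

B ≈ 313 μT

For an N-turn flat coil, B = Nμ₀IR²/[2(R²+z²)^(3/2)] with R = 0.0124 m, z = 0.0139 m.
B = 3 × 1.04×10⁻⁴ T = 3.13×10⁻⁴ T.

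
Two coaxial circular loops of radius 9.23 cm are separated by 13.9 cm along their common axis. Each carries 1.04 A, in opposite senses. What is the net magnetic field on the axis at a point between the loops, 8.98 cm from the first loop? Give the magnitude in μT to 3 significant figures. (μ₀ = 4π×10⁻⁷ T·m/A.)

Each loop contributes B = μ₀IR²/[2(R²+z²)^(3/2)] on the axis, with z measured from that loop.
Loop 1 (z = 0.0898 m): B₁ = 2.61×10⁻⁶ T. Loop 2 (z = 0.0492 m): B₂ = 4.87×10⁻⁶ T.
The fields oppose: B = |B₁ − B₂| = 2.26×10⁻⁶ T.

B ≈ 2.26 μT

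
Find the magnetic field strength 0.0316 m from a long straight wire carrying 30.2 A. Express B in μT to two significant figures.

B ≈ 190 μT

For an infinitely long straight wire, B = μ₀I/(2πd).
B = (4π×10⁻⁷ × 30.2) / (2π × 0.0316) = 1.91×10⁻⁴ T.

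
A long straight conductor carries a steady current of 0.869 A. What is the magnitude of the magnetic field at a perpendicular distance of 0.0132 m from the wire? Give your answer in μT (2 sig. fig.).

For an infinitely long straight wire, B = μ₀I/(2πd).
B = (4π×10⁻⁷ × 0.869) / (2π × 0.0132) = 1.32×10⁻⁵ T.

B ≈ 13 μT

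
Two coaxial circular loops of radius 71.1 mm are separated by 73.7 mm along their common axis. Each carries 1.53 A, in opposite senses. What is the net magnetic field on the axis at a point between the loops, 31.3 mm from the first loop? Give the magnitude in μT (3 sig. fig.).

Each loop contributes B = μ₀IR²/[2(R²+z²)^(3/2)] on the axis, with z measured from that loop.
Loop 1 (z = 0.0313 m): B₁ = 1.04×10⁻⁵ T. Loop 2 (z = 0.0424 m): B₂ = 8.57×10⁻⁶ T.
The fields oppose: B = |B₁ − B₂| = 1.80×10⁻⁶ T.

B ≈ 1.80 μT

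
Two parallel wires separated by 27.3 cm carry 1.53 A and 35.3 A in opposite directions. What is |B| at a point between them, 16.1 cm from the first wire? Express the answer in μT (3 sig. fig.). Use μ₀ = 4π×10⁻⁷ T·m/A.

B ≈ 64.9 μT

Each long wire gives B = μ₀I/(2πd). Distances are d₁ = 0.161 m and d₂ = 0.112 m.
B₁ = 1.90×10⁻⁶ T, B₂ = 6.30×10⁻⁵ T.
Between antiparallel currents both contributions point the same way, so they add. B = B₁ + B₂ = 1.90×10⁻⁶ + 6.30×10⁻⁵ = 6.49×10⁻⁵ T.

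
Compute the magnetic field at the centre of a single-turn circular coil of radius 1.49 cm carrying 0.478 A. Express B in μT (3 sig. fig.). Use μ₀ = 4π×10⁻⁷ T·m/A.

At the centre of a circular loop the Biot–Savart law gives B = μ₀I/(2R).
B = (4π×10⁻⁷ × 0.478) / (2 × 0.0149) = 2.02×10⁻⁵ T.

B ≈ 20.2 μT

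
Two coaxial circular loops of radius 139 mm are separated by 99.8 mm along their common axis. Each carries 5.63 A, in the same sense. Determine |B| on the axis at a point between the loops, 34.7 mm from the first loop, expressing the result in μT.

Each loop contributes B = μ₀IR²/[2(R²+z²)^(3/2)] on the axis, with z measured from that loop.
Loop 1 (z = 0.0347 m): B₁ = 2.32×10⁻⁵ T. Loop 2 (z = 0.0651 m): B₂ = 1.89×10⁻⁵ T.
The fields add: B = B₁ + B₂ = 4.21×10⁻⁵ T.

B ≈ 42.1 μT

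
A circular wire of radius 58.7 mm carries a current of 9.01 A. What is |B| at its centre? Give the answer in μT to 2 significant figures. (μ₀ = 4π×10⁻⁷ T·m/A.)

At the centre of a circular loop the Biot–Savart law gives B = μ₀I/(2R).
B = (4π×10⁻⁷ × 9.01) / (2 × 0.0587) = 9.64×10⁻⁵ T.

B ≈ 96 μT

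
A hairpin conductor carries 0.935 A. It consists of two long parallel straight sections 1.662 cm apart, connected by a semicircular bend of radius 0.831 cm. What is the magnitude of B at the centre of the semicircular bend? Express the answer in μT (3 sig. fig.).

The semicircular arc contributes B_arc = μ₀I·π/(4πR) = μ₀I/(4R) = 3.53×10⁻⁵ T.
Each semi-infinite lead is at perpendicular distance R = 0.00831 m from the centre, with the perpendicular foot at its near end, so it contributes μ₀I/(4πR); both point the same way, together 2.25×10⁻⁵ T.
Arc and leads all point the same direction: B = 3.53×10⁻⁵ + 2.25×10⁻⁵ = 5.79×10⁻⁵ T.

B ≈ 57.9 μT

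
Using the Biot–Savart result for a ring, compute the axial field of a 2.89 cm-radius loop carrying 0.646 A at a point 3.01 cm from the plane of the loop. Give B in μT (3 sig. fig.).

B ≈ 4.67 μT

On the axis of a circular loop, B = μ₀IR² / [2(R²+z²)^(3/2)].
R² + z² = (0.0289)² + (0.0301)² = 0.001741 m², and (R²+z²)^(3/2) = 7.27×10⁻⁵ m³.
B = (4π×10⁻⁷ × 0.646 × 0.0008352) / (2 × 7.27×10⁻⁵) = 4.67×10⁻⁶ T.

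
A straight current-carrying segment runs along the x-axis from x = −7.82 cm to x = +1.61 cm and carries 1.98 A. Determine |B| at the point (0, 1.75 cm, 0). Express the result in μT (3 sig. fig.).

For a finite straight segment, B = (μ₀I/4πd)(sinθ₁ + sinθ₂), where θ₁, θ₂ are the angles from the perpendicular to each end.
The perpendicular distance is d = 0.0175 m; the end-offsets along the wire are a = 0.0782 m and b = 0.0161 m.
sinθ₁ = 0.0782/√(0.0782²+0.0175²) = 0.9759; sinθ₂ = 0.0161/√(0.0161²+0.0175²) = 0.6771.
B = (4π×10⁻⁷ × 1.98) / (4π × 0.0175) × (0.9759 + 0.6771) = 1.87×10⁻⁵ T.

B ≈ 18.7 μT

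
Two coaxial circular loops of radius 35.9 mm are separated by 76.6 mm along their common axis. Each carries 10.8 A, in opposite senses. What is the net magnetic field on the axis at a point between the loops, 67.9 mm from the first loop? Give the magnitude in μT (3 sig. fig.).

B ≈ 154 μT

Each loop contributes B = μ₀IR²/[2(R²+z²)^(3/2)] on the axis, with z measured from that loop.
Loop 1 (z = 0.0679 m): B₁ = 1.93×10⁻⁵ T. Loop 2 (z = 0.0087 m): B₂ = 1.74×10⁻⁴ T.
The fields oppose: B = |B₁ − B₂| = 1.54×10⁻⁴ T.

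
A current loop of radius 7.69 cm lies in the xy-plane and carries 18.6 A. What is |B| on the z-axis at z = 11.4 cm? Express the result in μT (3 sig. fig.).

On the axis of a circular loop, B = μ₀IR² / [2(R²+z²)^(3/2)].
R² + z² = (0.0769)² + (0.114)² = 0.01891 m², and (R²+z²)^(3/2) = 2.60×10⁻³ m³.
B = (4π×10⁻⁷ × 18.6 × 0.005914) / (2 × 2.60×10⁻³) = 2.66×10⁻⁵ T.

B ≈ 26.6 μT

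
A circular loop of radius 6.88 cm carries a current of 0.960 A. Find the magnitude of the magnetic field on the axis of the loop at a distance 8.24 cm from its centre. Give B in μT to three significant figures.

B ≈ 2.31 μT

On the axis of a circular loop, B = μ₀IR² / [2(R²+z²)^(3/2)].
R² + z² = (0.0688)² + (0.0824)² = 0.01152 m², and (R²+z²)^(3/2) = 1.24×10⁻³ m³.
B = (4π×10⁻⁷ × 0.960 × 0.004733) / (2 × 1.24×10⁻³) = 2.31×10⁻⁶ T.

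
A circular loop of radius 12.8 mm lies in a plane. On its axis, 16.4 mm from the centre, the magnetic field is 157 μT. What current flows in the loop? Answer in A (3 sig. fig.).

I ≈ 13.7 A

On the axis of a loop, B = μ₀IR²/[2(R²+z²)^(3/2)], so I = 2B(R²+z²)^(3/2)/(μ₀R²).
R² + z² = 0.0001638 + 0.000269 = 0.0004328 m²; raised to 3/2 gives 9.00×10⁻⁶ m³.
I = 2 × 1.57×10⁻⁴ × 9.00×10⁻⁶ / (1.26×10⁻⁶ × 0.0001638) = 13.7 A.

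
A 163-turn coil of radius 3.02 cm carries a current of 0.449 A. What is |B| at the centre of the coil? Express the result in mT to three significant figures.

For an N-turn flat coil, B = Nμ₀I/(2R) with R = 0.0302 m.
B = 163 × 9.34×10⁻⁶ T = 1.52×10⁻³ T.

B ≈ 1.52 mT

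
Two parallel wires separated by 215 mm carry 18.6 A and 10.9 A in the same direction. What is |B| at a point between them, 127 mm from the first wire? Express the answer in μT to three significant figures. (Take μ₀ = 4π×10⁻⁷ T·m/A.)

B ≈ 4.52 μT

Each long wire gives B = μ₀I/(2πd). Distances are d₁ = 0.127 m and d₂ = 0.088 m.
B₁ = 2.93×10⁻⁵ T, B₂ = 2.48×10⁻⁵ T.
Between parallel currents the two contributions point in opposite directions, so they subtract. B = |B₁ − B₂| = |2.93×10⁻⁵ − 2.48×10⁻⁵| = 4.52×10⁻⁶ T.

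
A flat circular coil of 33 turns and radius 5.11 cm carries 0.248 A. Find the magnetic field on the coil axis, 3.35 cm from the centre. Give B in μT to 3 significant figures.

B ≈ 58.9 μT

For an N-turn flat coil, B = Nμ₀IR²/[2(R²+z²)^(3/2)] with R = 0.0511 m, z = 0.0335 m.
B = 33 × 1.78×10⁻⁶ T = 5.89×10⁻⁵ T.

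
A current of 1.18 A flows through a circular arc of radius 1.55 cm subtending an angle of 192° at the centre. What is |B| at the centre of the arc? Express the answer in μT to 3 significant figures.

B ≈ 25.5 μT

The Biot–Savart field of a circular arc at its centre is B = μ₀Iφ/(4πR), with φ = 3.351 rad.
B = (4π×10⁻⁷ × 1.18 × 3.351) / (4π × 0.0155) = 2.55×10⁻⁵ T.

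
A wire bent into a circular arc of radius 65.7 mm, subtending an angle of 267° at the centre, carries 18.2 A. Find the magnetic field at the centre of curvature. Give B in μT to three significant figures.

The Biot–Savart field of a circular arc at its centre is B = μ₀Iφ/(4πR), with φ = 4.66 rad.
B = (4π×10⁻⁷ × 18.2 × 4.66) / (4π × 0.0657) = 1.29×10⁻⁴ T.

B ≈ 129 μT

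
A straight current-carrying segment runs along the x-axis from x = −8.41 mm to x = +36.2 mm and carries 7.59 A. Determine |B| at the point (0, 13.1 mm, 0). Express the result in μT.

For a finite straight segment, B = (μ₀I/4πd)(sinθ₁ + sinθ₂), where θ₁, θ₂ are the angles from the perpendicular to each end.
The perpendicular distance is d = 0.0131 m; the end-offsets along the wire are a = 0.00841 m and b = 0.0362 m.
sinθ₁ = 0.00841/√(0.00841²+0.0131²) = 0.5402; sinθ₂ = 0.0362/√(0.0362²+0.0131²) = 0.9403.
B = (4π×10⁻⁷ × 7.59) / (4π × 0.0131) × (0.5402 + 0.9403) = 8.58×10⁻⁵ T.

B ≈ 85.8 μT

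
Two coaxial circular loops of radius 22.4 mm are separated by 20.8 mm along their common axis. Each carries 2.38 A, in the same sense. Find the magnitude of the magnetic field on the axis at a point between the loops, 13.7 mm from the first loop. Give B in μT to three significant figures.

B ≈ 99.3 μT

Each loop contributes B = μ₀IR²/[2(R²+z²)^(3/2)] on the axis, with z measured from that loop.
Loop 1 (z = 0.0137 m): B₁ = 4.14×10⁻⁵ T. Loop 2 (z = 0.0071 m): B₂ = 5.78×10⁻⁵ T.
The fields add: B = B₁ + B₂ = 9.93×10⁻⁵ T.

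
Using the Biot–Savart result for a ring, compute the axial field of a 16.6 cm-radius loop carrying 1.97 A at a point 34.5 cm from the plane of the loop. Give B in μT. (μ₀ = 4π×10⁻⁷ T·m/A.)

On the axis of a circular loop, B = μ₀IR² / [2(R²+z²)^(3/2)].
R² + z² = (0.166)² + (0.345)² = 0.1466 m², and (R²+z²)^(3/2) = 5.61×10⁻² m³.
B = (4π×10⁻⁷ × 1.97 × 0.02756) / (2 × 5.61×10⁻²) = 6.08×10⁻⁷ T.

B ≈ 0.608 μT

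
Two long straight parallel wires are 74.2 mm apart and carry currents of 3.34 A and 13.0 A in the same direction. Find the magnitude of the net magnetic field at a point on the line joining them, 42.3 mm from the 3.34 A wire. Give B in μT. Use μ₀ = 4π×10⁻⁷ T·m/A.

B ≈ 65.7 μT

Each long wire gives B = μ₀I/(2πd). Distances are d₁ = 0.0423 m and d₂ = 0.0319 m.
B₁ = 1.58×10⁻⁵ T, B₂ = 8.15×10⁻⁵ T.
Between parallel currents the two contributions point in opposite directions, so they subtract. B = |B₁ − B₂| = |1.58×10⁻⁵ − 8.15×10⁻⁵| = 6.57×10⁻⁵ T.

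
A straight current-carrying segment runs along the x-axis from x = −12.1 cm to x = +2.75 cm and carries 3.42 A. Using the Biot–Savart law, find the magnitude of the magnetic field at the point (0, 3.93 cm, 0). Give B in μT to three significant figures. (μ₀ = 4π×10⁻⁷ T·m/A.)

For a finite straight segment, B = (μ₀I/4πd)(sinθ₁ + sinθ₂), where θ₁, θ₂ are the angles from the perpendicular to each end.
The perpendicular distance is d = 0.0393 m; the end-offsets along the wire are a = 0.121 m and b = 0.0275 m.
sinθ₁ = 0.121/√(0.121²+0.0393²) = 0.9511; sinθ₂ = 0.0275/√(0.0275²+0.0393²) = 0.5733.
B = (4π×10⁻⁷ × 3.42) / (4π × 0.0393) × (0.9511 + 0.5733) = 1.33×10⁻⁵ T.

B ≈ 13.3 μT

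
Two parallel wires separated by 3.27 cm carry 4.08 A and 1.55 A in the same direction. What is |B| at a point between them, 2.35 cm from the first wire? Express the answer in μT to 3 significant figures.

B ≈ 1.03 μT

Each long wire gives B = μ₀I/(2πd). Distances are d₁ = 0.0235 m and d₂ = 0.0092 m.
B₁ = 3.47×10⁻⁵ T, B₂ = 3.37×10⁻⁵ T.
Between parallel currents the two contributions point in opposite directions, so they subtract. B = |B₁ − B₂| = |3.47×10⁻⁵ − 3.37×10⁻⁵| = 1.03×10⁻⁶ T.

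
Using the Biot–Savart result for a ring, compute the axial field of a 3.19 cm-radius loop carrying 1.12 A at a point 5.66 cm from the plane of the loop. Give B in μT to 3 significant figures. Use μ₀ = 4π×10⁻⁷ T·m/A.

On the axis of a circular loop, B = μ₀IR² / [2(R²+z²)^(3/2)].
R² + z² = (0.0319)² + (0.0566)² = 0.004221 m², and (R²+z²)^(3/2) = 2.74×10⁻⁴ m³.
B = (4π×10⁻⁷ × 1.12 × 0.001018) / (2 × 2.74×10⁻⁴) = 2.61×10⁻⁶ T.

B ≈ 2.61 μT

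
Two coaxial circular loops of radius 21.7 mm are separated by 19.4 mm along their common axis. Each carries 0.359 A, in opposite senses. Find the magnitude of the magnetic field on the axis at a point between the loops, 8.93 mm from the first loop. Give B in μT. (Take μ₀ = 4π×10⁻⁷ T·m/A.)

Each loop contributes B = μ₀IR²/[2(R²+z²)^(3/2)] on the axis, with z measured from that loop.
Loop 1 (z = 0.00893 m): B₁ = 8.22×10⁻⁶ T. Loop 2 (z = 0.01047 m): B₂ = 7.59×10⁻⁶ T.
The fields oppose: B = |B₁ − B₂| = 6.26×10⁻⁷ T.

B ≈ 0.626 μT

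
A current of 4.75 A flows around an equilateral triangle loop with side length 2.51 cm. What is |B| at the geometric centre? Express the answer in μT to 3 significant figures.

Each side is a finite straight segment at perpendicular distance d = a/(2 tan(π/3)) = 0.007246 m from the centre, with end-angles ±π/3.
One side contributes B₁ = (μ₀I/4πd)·2 sin(π/3) = 1.14×10⁻⁴ T.
All 3 sides add in the same direction: B = 3 × 1.14×10⁻⁴ = 3.41×10⁻⁴ T.

B ≈ 341 μT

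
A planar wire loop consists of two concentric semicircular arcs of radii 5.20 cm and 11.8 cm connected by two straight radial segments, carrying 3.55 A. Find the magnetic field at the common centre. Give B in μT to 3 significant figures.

B ≈ 12.0 μT

The radial connectors point toward the centre, so dl × r̂ = 0 and they contribute nothing.
Each semicircle gives μ₀I/(4R): inner arc 2.14×10⁻⁵ T, outer arc 9.45×10⁻⁶ T.
The two arcs carry current in opposite angular senses, so their fields oppose: B = |2.14×10⁻⁵ − 9.45×10⁻⁶| = 1.20×10⁻⁵ T.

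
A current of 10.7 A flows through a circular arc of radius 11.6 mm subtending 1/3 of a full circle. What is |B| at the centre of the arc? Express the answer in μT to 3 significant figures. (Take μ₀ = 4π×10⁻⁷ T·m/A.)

B ≈ 193 μT

The Biot–Savart field of a circular arc at its centre is B = μ₀Iφ/(4πR), with φ = 2.094 rad.
B = (4π×10⁻⁷ × 10.7 × 2.094) / (4π × 0.0116) = 1.93×10⁻⁴ T.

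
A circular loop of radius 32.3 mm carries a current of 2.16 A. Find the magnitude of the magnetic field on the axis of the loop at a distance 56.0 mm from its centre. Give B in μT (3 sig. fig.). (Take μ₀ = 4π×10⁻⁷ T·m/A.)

On the axis of a circular loop, B = μ₀IR² / [2(R²+z²)^(3/2)].
R² + z² = (0.0323)² + (0.056)² = 0.004179 m², and (R²+z²)^(3/2) = 2.70×10⁻⁴ m³.
B = (4π×10⁻⁷ × 2.16 × 0.001043) / (2 × 2.70×10⁻⁴) = 5.24×10⁻⁶ T.

B ≈ 5.24 μT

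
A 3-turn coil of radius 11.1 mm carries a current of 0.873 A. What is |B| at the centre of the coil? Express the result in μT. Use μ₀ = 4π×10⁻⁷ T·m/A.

For an N-turn flat coil, B = Nμ₀I/(2R) with R = 0.0111 m.
B = 3 × 4.94×10⁻⁵ T = 1.48×10⁻⁴ T.

B ≈ 148 μT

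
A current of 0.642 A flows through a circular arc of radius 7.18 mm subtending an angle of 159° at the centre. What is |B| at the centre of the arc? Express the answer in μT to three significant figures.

B ≈ 24.8 μT

The Biot–Savart field of a circular arc at its centre is B = μ₀Iφ/(4πR), with φ = 2.775 rad.
B = (4π×10⁻⁷ × 0.642 × 2.775) / (4π × 0.00718) = 2.48×10⁻⁵ T.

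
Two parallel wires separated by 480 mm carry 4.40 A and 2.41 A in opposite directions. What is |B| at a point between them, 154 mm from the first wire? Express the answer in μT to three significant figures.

Each long wire gives B = μ₀I/(2πd). Distances are d₁ = 0.154 m and d₂ = 0.326 m.
B₁ = 5.71×10⁻⁶ T, B₂ = 1.48×10⁻⁶ T.
Between antiparallel currents both contributions point the same way, so they add. B = B₁ + B₂ = 5.71×10⁻⁶ + 1.48×10⁻⁶ = 7.19×10⁻⁶ T.

B ≈ 7.19 μT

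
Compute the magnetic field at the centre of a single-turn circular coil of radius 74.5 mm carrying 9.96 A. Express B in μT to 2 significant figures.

At the centre of a circular loop the Biot–Savart law gives B = μ₀I/(2R).
B = (4π×10⁻⁷ × 9.96) / (2 × 0.0745) = 8.40×10⁻⁵ T.

B ≈ 84 μT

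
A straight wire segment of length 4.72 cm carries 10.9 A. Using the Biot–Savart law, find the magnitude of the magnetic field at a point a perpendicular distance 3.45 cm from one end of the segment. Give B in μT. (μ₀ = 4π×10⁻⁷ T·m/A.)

For a finite straight segment, B = (μ₀I/4πd)(sinθ₁ + sinθ₂), where θ₁, θ₂ are the angles from the perpendicular to each end.
The perpendicular foot is at one end, so the two end-offsets along the wire are 0 and L = 0.0472 m.
sinθ₁ = 0/√(0²+0.0345²) = 0.0000; sinθ₂ = 0.0472/√(0.0472²+0.0345²) = 0.8073.
B = (4π×10⁻⁷ × 10.9) / (4π × 0.0345) × (0.0000 + 0.8073) = 2.55×10⁻⁵ T.

B ≈ 25.5 μT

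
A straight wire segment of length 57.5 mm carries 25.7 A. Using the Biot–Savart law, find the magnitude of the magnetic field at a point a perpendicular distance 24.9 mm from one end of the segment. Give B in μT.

For a finite straight segment, B = (μ₀I/4πd)(sinθ₁ + sinθ₂), where θ₁, θ₂ are the angles from the perpendicular to each end.
The perpendicular foot is at one end, so the two end-offsets along the wire are 0 and L = 0.0575 m.
sinθ₁ = 0/√(0²+0.0249²) = 0.0000; sinθ₂ = 0.0575/√(0.0575²+0.0249²) = 0.9177.
B = (4π×10⁻⁷ × 25.7) / (4π × 0.0249) × (0.0000 + 0.9177) = 9.47×10⁻⁵ T.

B ≈ 94.7 μT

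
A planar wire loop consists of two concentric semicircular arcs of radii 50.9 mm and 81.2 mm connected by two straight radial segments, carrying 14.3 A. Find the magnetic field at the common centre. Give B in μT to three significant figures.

B ≈ 32.9 μT

The radial connectors point toward the centre, so dl × r̂ = 0 and they contribute nothing.
Each semicircle gives μ₀I/(4R): inner arc 8.83×10⁻⁵ T, outer arc 5.53×10⁻⁵ T.
The two arcs carry current in opposite angular senses, so their fields oppose: B = |8.83×10⁻⁵ − 5.53×10⁻⁵| = 3.29×10⁻⁵ T.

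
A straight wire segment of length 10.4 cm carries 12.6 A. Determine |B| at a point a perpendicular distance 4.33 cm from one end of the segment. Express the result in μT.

For a finite straight segment, B = (μ₀I/4πd)(sinθ₁ + sinθ₂), where θ₁, θ₂ are the angles from the perpendicular to each end.
The perpendicular foot is at one end, so the two end-offsets along the wire are 0 and L = 0.104 m.
sinθ₁ = 0/√(0²+0.0433²) = 0.0000; sinθ₂ = 0.104/√(0.104²+0.0433²) = 0.9232.
B = (4π×10⁻⁷ × 12.6) / (4π × 0.0433) × (0.0000 + 0.9232) = 2.69×10⁻⁵ T.

B ≈ 26.9 μT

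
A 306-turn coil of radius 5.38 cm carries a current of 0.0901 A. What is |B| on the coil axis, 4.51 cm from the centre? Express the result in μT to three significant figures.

For an N-turn flat coil, B = Nμ₀IR²/[2(R²+z²)^(3/2)] with R = 0.0538 m, z = 0.0451 m.
B = 306 × 4.74×10⁻⁷ T = 1.45×10⁻⁴ T.

B ≈ 145 μT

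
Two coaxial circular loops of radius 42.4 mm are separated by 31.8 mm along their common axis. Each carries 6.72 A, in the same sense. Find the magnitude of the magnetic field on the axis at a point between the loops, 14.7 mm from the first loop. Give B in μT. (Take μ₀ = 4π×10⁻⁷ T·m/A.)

Each loop contributes B = μ₀IR²/[2(R²+z²)^(3/2)] on the axis, with z measured from that loop.
Loop 1 (z = 0.0147 m): B₁ = 8.40×10⁻⁵ T. Loop 2 (z = 0.0171 m): B₂ = 7.94×10⁻⁵ T.
The fields add: B = B₁ + B₂ = 1.63×10⁻⁴ T.

B ≈ 163 μT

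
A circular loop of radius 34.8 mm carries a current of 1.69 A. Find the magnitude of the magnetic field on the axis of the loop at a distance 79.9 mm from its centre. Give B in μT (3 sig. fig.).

On the axis of a circular loop, B = μ₀IR² / [2(R²+z²)^(3/2)].
R² + z² = (0.0348)² + (0.0799)² = 0.007595 m², and (R²+z²)^(3/2) = 6.62×10⁻⁴ m³.
B = (4π×10⁻⁷ × 1.69 × 0.001211) / (2 × 6.62×10⁻⁴) = 1.94×10⁻⁶ T.

B ≈ 1.94 μT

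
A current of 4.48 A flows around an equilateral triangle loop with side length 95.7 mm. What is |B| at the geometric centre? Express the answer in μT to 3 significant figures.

B ≈ 84.3 μT

Each side is a finite straight segment at perpendicular distance d = a/(2 tan(π/3)) = 0.02763 m from the centre, with end-angles ±π/3.
One side contributes B₁ = (μ₀I/4πd)·2 sin(π/3) = 2.81×10⁻⁵ T.
All 3 sides add in the same direction: B = 3 × 2.81×10⁻⁵ = 8.43×10⁻⁵ T.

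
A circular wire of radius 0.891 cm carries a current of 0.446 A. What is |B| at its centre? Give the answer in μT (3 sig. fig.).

B ≈ 31.5 μT

At the centre of a circular loop the Biot–Savart law gives B = μ₀I/(2R).
B = (4π×10⁻⁷ × 0.446) / (2 × 0.00891) = 3.15×10⁻⁵ T.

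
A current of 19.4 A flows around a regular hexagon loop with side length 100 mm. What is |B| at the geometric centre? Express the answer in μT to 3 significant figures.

Each side is a finite straight segment at perpendicular distance d = a/(2 tan(π/6)) = 0.0866 m from the centre, with end-angles ±π/6.
One side contributes B₁ = (μ₀I/4πd)·2 sin(π/6) = 2.24×10⁻⁵ T.
All 6 sides add in the same direction: B = 6 × 2.24×10⁻⁵ = 1.34×10⁻⁴ T.

B ≈ 134 μT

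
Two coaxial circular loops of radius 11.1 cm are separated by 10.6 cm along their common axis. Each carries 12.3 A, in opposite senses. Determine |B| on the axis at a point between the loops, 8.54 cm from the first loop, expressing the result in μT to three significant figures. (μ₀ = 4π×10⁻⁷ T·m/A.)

Each loop contributes B = μ₀IR²/[2(R²+z²)^(3/2)] on the axis, with z measured from that loop.
Loop 1 (z = 0.0854 m): B₁ = 3.47×10⁻⁵ T. Loop 2 (z = 0.0206 m): B₂ = 6.62×10⁻⁵ T.
The fields oppose: B = |B₁ − B₂| = 3.15×10⁻⁵ T.

B ≈ 31.5 μT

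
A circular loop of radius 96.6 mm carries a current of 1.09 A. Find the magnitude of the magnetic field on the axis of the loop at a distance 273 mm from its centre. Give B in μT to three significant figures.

B ≈ 0.263 μT

On the axis of a circular loop, B = μ₀IR² / [2(R²+z²)^(3/2)].
R² + z² = (0.0966)² + (0.273)² = 0.08386 m², and (R²+z²)^(3/2) = 2.43×10⁻² m³.
B = (4π×10⁻⁷ × 1.09 × 0.009332) / (2 × 2.43×10⁻²) = 2.63×10⁻⁷ T.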